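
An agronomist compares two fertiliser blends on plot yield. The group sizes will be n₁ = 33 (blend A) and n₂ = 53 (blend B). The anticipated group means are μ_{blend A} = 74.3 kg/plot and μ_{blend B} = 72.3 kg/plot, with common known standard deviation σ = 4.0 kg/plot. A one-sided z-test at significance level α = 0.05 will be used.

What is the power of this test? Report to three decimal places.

Power ≈ 0.729

Standardized effect: d = |μ_{blend A} − μ_{blend B}| / σ = |74.3 − 72.3| / 4.0 = 0.5000
Noncentrality parameter: δ = d / √(1/n₁ + 1/n₂) = 0.5000 / √(1/33 + 1/53) = 2.2548
One-sided α = 0.05 → critical value z_{0.05} = 1.645.
Power = Φ(δ − 1.645) = Φ(0.610) = 0.7291.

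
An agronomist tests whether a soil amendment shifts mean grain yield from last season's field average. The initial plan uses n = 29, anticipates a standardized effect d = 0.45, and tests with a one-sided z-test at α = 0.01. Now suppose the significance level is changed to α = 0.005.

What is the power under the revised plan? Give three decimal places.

δ = d·√n = 0.45 × √29 = 2.4233 (unchanged). New critical value: z_{0.005} = 2.576.
Revised power = Φ(δ − 2.576) = Φ(-0.153) = 0.4394.

Power ≈ 0.439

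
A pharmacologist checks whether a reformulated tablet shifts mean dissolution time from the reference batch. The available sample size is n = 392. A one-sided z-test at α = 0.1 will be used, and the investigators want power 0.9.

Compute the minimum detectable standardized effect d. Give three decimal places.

d ≈ 0.129

Need Φ(δ − 1.282) = 0.9, so δ = 1.282 + 1.282 = 2.563.
δ = d·√n ⇒ d = δ/√n = 2.563/√392 = 0.1295.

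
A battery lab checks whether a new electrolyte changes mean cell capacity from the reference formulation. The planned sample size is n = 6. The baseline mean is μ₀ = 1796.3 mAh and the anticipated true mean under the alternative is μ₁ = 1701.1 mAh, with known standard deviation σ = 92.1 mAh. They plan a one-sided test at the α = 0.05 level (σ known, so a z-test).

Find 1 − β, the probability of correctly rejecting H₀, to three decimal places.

Power ≈ 0.812

Standardized effect: d = |μ₁ − μ₀| / σ = |1701.1 − 1796.3| / 92.1 = 1.0337
Noncentrality parameter: δ = d·√n = 1.0337 × √6 = 2.5319
One-sided α = 0.05 → critical value z_{0.05} = 1.645.
Power = P(Z > 1.645 − δ) = Φ(0.887) = 0.8125.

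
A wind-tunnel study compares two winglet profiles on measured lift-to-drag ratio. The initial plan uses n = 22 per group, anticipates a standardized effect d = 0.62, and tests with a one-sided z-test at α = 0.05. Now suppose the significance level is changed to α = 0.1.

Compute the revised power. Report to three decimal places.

Power ≈ 0.781

δ = d·√(n/2) = 0.62 × √(22/2) = 2.0563 (unchanged). New critical value: z_{0.1} = 1.282.
Revised power = P(Z > 1.282 − δ) = Φ(0.775) = 0.7808.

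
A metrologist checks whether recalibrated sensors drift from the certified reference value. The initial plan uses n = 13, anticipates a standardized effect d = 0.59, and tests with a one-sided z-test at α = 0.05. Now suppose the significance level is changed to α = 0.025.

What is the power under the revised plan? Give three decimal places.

δ = d·√n = 0.59 × √13 = 2.1273 (unchanged). New critical value: z_{0.025} = 1.960.
Revised power = Φ(δ − 1.960) = Φ(0.167) = 0.5664.

Power ≈ 0.566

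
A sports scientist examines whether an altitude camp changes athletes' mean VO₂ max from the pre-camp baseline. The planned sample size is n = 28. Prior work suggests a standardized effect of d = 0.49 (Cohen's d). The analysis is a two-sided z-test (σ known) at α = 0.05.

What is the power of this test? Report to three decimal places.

Power ≈ 0.737

Noncentrality parameter: δ = d·√n = 0.49 × √28 = 2.5928
Critical value for a two-sided test at α = 0.05: z_{α/2} = 1.960.
Power = Φ(δ − 1.960) + Φ(−δ − 1.960) = Φ(0.633) + Φ(-4.553) = 0.7366 + 0.0000 = 0.7366.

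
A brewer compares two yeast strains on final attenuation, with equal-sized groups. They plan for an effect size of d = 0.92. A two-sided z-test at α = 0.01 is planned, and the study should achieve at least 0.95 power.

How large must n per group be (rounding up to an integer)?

For power 0.95 need Φ(δ − z_{0.005}) = 0.95, so δ = z_{0.005} + z_{0.05} = 2.576 + 1.645 = 4.221.
(Ignoring the negligible lower-tail rejection probability gives the usual closed-form inversion.)
δ = d·√(n/2) ⇒ n = 2(δ/d)² = 2 × (4.221 / 0.92)² = 42.09.
Rounding up, n = 43 per group.

n = 43 per group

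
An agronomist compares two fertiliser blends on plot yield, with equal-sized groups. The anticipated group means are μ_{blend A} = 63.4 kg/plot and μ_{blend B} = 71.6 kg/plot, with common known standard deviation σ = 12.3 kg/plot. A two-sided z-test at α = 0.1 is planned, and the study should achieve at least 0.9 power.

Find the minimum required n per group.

n = 39 per group

Standardized effect: d = |μ_{blend A} − μ_{blend B}| / σ = |63.4 − 71.6| / 12.3 = 0.6667
Set Φ(δ − 1.645) = 0.9; then δ − 1.645 = Φ⁻¹(0.9) = 1.282, giving δ = 2.926.
(The Φ(−δ − z_{α/2}) term is vanishingly small for δ > 0 and is dropped in the standard sample-size formula.)
δ = d·√(n/2) ⇒ n = 2(δ/d)² = 2 × (2.926 / 0.6667)² = 38.54.
Rounding up, n = 39 per group.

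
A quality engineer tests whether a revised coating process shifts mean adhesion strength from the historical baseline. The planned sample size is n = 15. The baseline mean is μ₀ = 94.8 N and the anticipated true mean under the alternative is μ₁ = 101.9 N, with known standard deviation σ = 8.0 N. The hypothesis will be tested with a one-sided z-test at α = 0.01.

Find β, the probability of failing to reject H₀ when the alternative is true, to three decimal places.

β ≈ 0.133

Standardized effect: d = |μ₁ − μ₀| / σ = |101.9 − 94.8| / 8.0 = 0.8875
Noncentrality parameter: δ = d·√n = 0.8875 × √15 = 3.4373
Critical value for a one-sided test at α = 0.01: z_α = 2.326.
Power = P(Z > 2.326 − δ) = Φ(1.111) = 0.8667.
Type II error: β = 1 − power = 1 − 0.8667 = 0.1333.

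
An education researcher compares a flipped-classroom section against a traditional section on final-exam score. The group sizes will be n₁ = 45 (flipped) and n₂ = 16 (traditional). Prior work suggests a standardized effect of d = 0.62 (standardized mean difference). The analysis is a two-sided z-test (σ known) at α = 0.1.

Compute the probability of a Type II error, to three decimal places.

Noncentrality parameter: λ = d / √(1/n₁ + 1/n₂) = 0.62 / √(1/45 + 1/16) = 2.1301
Two-sided α = 0.1 → critical value z_{0.05} = 1.645.
Power = Φ(λ − 1.645) + Φ(−λ − 1.645) = Φ(0.485) + Φ(-3.775) = 0.6862 + 0.0001 = 0.6863.
Type II error: β = 1 − power = 1 − 0.6863 = 0.3137.

β ≈ 0.314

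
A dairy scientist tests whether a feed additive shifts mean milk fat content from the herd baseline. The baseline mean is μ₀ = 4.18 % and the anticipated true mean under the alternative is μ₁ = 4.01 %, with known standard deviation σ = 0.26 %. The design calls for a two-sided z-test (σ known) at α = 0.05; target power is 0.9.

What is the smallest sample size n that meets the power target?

Standardized effect: d = |μ₁ − μ₀| / σ = |4.01 − 4.18| / 0.26 = 0.6538
Set Φ(δ − 1.960) = 0.9; then δ − 1.960 = Φ⁻¹(0.9) = 1.282, giving δ = 3.242.
(The Φ(−δ − z_{α/2}) term is vanishingly small for δ > 0 and is dropped in the standard sample-size formula.)
δ = d·√n ⇒ n = (δ/d)² = (3.242 / 0.6538)² = 24.58.
Round up to the next whole unit.

n = 25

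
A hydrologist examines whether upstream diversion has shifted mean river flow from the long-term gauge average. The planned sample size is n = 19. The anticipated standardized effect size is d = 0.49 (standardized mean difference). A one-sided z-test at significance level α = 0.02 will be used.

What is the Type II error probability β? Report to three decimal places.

β ≈ 0.467

Noncentrality parameter: δ = d·√n = 0.49 × √19 = 2.1359
One-sided α = 0.02 → critical value z_{0.02} = 2.054.
Power = Φ(δ − 2.054) = Φ(0.082) = 0.5327.
Type II error: β = 1 − power = 1 − 0.5327 = 0.4673.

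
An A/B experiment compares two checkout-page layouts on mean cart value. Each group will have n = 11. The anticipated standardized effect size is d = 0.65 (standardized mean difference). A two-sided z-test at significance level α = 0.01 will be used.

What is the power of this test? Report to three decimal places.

Noncentrality parameter: δ = d·√(n/2) = 0.65 × √(11/2) = 1.5244
Critical value for a two-sided test at α = 0.01: z_{α/2} = 2.576.
Power = Φ(δ − 2.576) + Φ(−δ − 2.576) = Φ(-1.051) + Φ(-4.100) = 0.1465 + 0.0000 = 0.1465.

Power ≈ 0.147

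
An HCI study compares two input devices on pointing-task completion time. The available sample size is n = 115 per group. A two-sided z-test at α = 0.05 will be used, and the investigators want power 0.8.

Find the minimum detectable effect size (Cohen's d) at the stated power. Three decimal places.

Need Φ(δ − 1.960) = 0.8, so δ = 1.960 + 0.842 = 2.802.
(The second rejection-region term Φ(−δ − z_{α/2}) is negligible and dropped.)
δ = d·√(n/2) ⇒ d = δ/√(n/2) = 2.802/√(115/2) = 0.3695.

d ≈ 0.369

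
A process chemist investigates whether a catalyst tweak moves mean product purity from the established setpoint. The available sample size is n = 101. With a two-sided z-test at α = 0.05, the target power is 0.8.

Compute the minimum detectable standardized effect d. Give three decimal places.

d ≈ 0.279

Required noncentrality: δ = z_{0.025} + z_{0.20} = 1.960 + 0.842 = 2.802.
(Lower-tail contribution to power is negligible for δ > 0.)
δ = d·√n ⇒ d = δ/√n = 2.802/√101 = 0.2788.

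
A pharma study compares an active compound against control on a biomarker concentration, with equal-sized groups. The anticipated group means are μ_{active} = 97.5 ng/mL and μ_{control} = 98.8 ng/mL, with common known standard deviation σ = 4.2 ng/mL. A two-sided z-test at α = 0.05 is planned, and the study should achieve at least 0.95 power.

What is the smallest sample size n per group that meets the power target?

n = 272 per group

Standardized effect: d = |μ_{active} − μ_{control}| / σ = |97.5 − 98.8| / 4.2 = 0.3095
For power 0.95 need Φ(δ − z_{0.025}) = 0.95, so δ = z_{0.025} + z_{0.05} = 1.960 + 1.645 = 3.605.
(The Φ(−δ − z_{α/2}) term is vanishingly small for δ > 0 and is dropped in the standard sample-size formula.)
δ = d·√(n/2) ⇒ n = 2(δ/d)² = 2 × (3.605 / 0.3095)² = 271.27.
Rounding up, n = 272 per group.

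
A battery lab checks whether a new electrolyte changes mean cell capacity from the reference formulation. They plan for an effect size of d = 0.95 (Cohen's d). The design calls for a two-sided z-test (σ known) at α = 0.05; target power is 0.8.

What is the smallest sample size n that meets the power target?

n = 9

Set Φ(δ − 1.960) = 0.8; then δ − 1.960 = Φ⁻¹(0.8) = 0.842, giving δ = 2.802.
(Ignoring the negligible lower-tail rejection probability gives the usual closed-form inversion.)
δ = d·√n ⇒ n = (δ/d)² = (2.802 / 0.95)² = 8.70.
Round up to the next whole unit.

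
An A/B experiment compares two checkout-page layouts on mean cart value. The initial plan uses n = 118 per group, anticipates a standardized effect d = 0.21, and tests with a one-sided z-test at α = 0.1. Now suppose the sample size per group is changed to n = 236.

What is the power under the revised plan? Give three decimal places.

With n = 236 per group: δ = d·√(n/2) = 0.21 × √(236/2) = 2.2812. Critical value z_{0.1} = 1.282.
Revised power = P(Z > 1.282 − δ) = Φ(1.000) = 0.8413.

Power ≈ 0.841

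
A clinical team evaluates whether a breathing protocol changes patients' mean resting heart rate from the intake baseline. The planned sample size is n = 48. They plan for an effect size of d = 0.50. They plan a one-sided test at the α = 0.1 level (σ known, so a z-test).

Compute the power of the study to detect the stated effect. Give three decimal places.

Power ≈ 0.985

Noncentrality parameter: δ = d·√n = 0.50 × √48 = 3.4641
Critical value for a one-sided test at α = 0.1: z_α = 1.282.
Power = Φ(δ − 1.282) = Φ(2.183) = 0.9855.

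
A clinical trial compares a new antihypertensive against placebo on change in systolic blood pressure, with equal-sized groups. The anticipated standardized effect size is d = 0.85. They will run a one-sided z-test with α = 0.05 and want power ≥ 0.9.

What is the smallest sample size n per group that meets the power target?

n = 24 per group

For power 0.9 need Φ(δ − z_{0.05}) = 0.9, so δ = z_{0.05} + z_{0.10} = 1.645 + 1.282 = 2.926.
δ = d·√(n/2) ⇒ n = 2(δ/d)² = 2 × (2.926 / 0.85)² = 23.71.
Rounding up, n = 24 per group.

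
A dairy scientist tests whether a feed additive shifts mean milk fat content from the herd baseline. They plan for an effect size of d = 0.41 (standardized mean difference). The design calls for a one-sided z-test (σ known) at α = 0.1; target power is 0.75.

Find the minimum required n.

n = 23

Set Φ(δ − 1.282) = 0.75; then δ − 1.282 = Φ⁻¹(0.75) = 0.674, giving δ = 1.956.
δ = d·√n ⇒ n = (δ/d)² = (1.956 / 0.41)² = 22.76.
Rounding up, n = 23.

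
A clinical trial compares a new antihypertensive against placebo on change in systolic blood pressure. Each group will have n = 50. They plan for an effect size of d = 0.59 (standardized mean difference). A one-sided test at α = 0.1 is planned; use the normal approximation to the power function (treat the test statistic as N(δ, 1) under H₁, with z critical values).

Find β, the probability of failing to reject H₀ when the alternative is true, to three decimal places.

β ≈ 0.048

Noncentrality parameter: δ = d·√(n/2) = 0.59 × √(50/2) = 2.9500
Critical value for a one-sided test at α = 0.1: z_α = 1.282.
Power = Φ(δ − 1.282) = Φ(1.668) = 0.9524.
Type II error: β = 1 − power = 1 − 0.9524 = 0.0476.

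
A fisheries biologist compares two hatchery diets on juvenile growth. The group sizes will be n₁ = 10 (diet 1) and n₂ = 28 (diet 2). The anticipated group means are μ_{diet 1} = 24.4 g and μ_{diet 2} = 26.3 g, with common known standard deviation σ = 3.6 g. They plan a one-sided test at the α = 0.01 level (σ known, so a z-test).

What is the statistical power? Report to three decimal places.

Power ≈ 0.186

Standardized effect: d = |μ_{diet 1} − μ_{diet 2}| / σ = |24.4 − 26.3| / 3.6 = 0.5278
Noncentrality parameter: δ = d / √(1/n₁ + 1/n₂) = 0.5278 / √(1/10 + 1/28) = 1.4326
Critical value for a one-sided test at α = 0.01: z_α = 2.326.
Power = Φ(δ − 2.326) = Φ(-0.894) = 0.1857.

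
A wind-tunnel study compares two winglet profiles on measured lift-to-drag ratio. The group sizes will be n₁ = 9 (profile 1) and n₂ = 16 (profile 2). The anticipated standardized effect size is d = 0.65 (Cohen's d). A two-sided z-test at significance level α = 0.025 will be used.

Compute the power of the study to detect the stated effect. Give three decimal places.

Power ≈ 0.248

Noncentrality parameter: δ = d / √(1/n₁ + 1/n₂) = 0.65 / √(1/9 + 1/16) = 1.5600
Two-sided α = 0.025 → critical value z_{0.0125} = 2.241.
Power = Φ(δ − 2.241) + Φ(−δ − 2.241) = Φ(-0.681) + Φ(-3.801) = 0.2478 + 0.0001 = 0.2479.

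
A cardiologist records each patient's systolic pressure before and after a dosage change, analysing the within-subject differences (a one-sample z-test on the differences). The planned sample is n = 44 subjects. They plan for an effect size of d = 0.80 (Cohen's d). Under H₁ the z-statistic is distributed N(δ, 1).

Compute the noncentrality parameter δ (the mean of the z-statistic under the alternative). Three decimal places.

δ ≈ 5.307

The noncentrality parameter scales effect size by the design's sample-size factor: δ = d·√n = 0.80 × √44 = 5.3066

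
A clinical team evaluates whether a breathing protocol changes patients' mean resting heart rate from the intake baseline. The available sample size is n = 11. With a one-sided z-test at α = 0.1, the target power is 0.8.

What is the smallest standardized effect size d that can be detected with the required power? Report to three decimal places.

Required noncentrality: δ = z_{0.1} + z_{0.20} = 1.282 + 0.842 = 2.123.
δ = d·√n ⇒ d = δ/√n = 2.123/√11 = 0.6402.

d ≈ 0.640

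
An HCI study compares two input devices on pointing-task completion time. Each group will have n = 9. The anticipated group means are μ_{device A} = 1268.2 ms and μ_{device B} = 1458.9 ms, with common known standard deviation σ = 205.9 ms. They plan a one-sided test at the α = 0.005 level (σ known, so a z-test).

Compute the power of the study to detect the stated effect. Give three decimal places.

Standardized effect: d = |μ_{device A} − μ_{device B}| / σ = |1268.2 − 1458.9| / 205.9 = 0.9262
Noncentrality parameter: δ = d·√(n/2) = 0.9262 × √(9/2) = 1.9647
Critical value for a one-sided test at α = 0.005: z_α = 2.576.
Power = Φ(δ − 2.576) = Φ(-0.611) = 0.2706.

Power ≈ 0.271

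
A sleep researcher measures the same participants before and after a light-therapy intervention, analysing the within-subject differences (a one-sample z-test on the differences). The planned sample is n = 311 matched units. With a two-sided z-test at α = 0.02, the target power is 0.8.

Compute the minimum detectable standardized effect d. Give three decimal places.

d ≈ 0.180

Required noncentrality: δ = z_{0.01} + z_{0.20} = 2.326 + 0.842 = 3.168.
(The second rejection-region term Φ(−δ − z_{α/2}) is negligible and dropped.)
δ = d·√n ⇒ d = δ/√n = 3.168/√311 = 0.1796.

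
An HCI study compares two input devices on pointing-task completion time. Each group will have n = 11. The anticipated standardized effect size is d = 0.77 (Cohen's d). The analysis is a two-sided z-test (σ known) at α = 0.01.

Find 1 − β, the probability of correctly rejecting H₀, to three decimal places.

Power ≈ 0.221

Noncentrality parameter: δ = d·√(n/2) = 0.77 × √(11/2) = 1.8058
Critical value for a two-sided test at α = 0.01: z_{α/2} = 2.576.
Power = Φ(δ − 2.576) + Φ(−δ − 2.576) = Φ(-0.770) + Φ(-4.382) = 0.2206 + 0.0000 = 0.2207.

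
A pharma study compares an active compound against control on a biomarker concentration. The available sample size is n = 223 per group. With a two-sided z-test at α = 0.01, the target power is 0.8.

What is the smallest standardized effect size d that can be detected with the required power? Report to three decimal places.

d ≈ 0.324

Required noncentrality: δ = z_{0.005} + z_{0.20} = 2.576 + 0.842 = 3.417.
(Lower-tail contribution to power is negligible for δ > 0.)
δ = d·√(n/2) ⇒ d = δ/√(n/2) = 3.417/√(223/2) = 0.3236.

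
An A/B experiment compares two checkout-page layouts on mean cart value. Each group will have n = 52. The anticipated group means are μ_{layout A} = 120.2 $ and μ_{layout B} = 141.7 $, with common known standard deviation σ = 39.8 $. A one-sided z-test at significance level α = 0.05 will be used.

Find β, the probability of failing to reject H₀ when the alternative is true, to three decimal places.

Standardized effect: d = |μ_{layout A} − μ_{layout B}| / σ = |120.2 − 141.7| / 39.8 = 0.5402
Noncentrality parameter: δ = d·√(n/2) = 0.5402 × √(52/2) = 2.7545
One-sided α = 0.05 → critical value z_{0.05} = 1.645.
Power = Φ(δ − 1.645) = Φ(1.110) = 0.8664.
Type II error: β = 1 − power = 1 − 0.8664 = 0.1336.

β ≈ 0.134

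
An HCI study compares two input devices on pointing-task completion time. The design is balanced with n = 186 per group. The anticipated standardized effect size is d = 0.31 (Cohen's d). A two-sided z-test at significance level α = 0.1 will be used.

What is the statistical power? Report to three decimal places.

Noncentrality parameter: δ = d·√(n/2) = 0.31 × √(186/2) = 2.9895
Critical value for a two-sided test at α = 0.1: z_{α/2} = 1.645.
Power = Φ(δ − 1.645) + Φ(−δ − 1.645) = Φ(1.345) + Φ(-4.634) = 0.9106 + 0.0000 = 0.9106.

Power ≈ 0.911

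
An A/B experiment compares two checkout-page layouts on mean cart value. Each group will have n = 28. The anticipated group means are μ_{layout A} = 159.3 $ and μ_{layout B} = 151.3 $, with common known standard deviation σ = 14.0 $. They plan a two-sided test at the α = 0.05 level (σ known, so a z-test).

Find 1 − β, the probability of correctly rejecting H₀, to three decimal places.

Standardized effect: d = |μ_{layout A} − μ_{layout B}| / σ = |159.3 − 151.3| / 14.0 = 0.5714
Noncentrality parameter: δ = d·√(n/2) = 0.5714 × √(28/2) = 2.1381
Two-sided α = 0.05 → critical value z_{0.025} = 1.960.
Power = Φ(δ − 1.960) + Φ(−δ − 1.960) = Φ(0.178) + Φ(-4.098) = 0.5707 + 0.0000 = 0.5707.

Power ≈ 0.571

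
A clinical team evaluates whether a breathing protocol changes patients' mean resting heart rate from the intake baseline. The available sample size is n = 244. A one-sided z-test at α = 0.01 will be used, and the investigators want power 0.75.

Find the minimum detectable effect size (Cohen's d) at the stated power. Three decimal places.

d ≈ 0.192

Required noncentrality: δ = z_{0.01} + z_{0.25} = 2.326 + 0.674 = 3.001.
δ = d·√n ⇒ d = δ/√n = 3.001/√244 = 0.1921.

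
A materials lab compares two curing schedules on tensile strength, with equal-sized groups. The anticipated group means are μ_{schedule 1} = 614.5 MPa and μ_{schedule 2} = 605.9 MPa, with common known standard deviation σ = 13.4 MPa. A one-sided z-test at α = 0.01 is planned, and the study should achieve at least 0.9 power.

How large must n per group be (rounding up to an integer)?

Standardized effect: d = |μ_{schedule 1} − μ_{schedule 2}| / σ = |614.5 − 605.9| / 13.4 = 0.6418
Set Φ(δ − 2.326) = 0.9; then δ − 2.326 = Φ⁻¹(0.9) = 1.282, giving δ = 3.608.
δ = d·√(n/2) ⇒ n = 2(δ/d)² = 2 × (3.608 / 0.6418)² = 63.21.
Rounding up, n = 64 per group.

n = 64 per group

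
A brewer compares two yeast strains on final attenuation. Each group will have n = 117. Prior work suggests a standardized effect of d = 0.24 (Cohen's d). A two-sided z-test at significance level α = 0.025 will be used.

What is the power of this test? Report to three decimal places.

Noncentrality parameter: δ = d·√(n/2) = 0.24 × √(117/2) = 1.8356
Critical value for a two-sided test at α = 0.025: z_{α/2} = 2.241.
Power = Φ(δ − 2.241) + Φ(−δ − 2.241) = Φ(-0.406) + Φ(-4.077) = 0.3425 + 0.0000 = 0.3425.

Power ≈ 0.342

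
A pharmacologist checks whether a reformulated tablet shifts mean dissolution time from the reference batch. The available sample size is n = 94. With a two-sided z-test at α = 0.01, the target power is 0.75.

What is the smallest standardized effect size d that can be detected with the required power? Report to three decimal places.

Need Φ(δ − 2.576) = 0.75, so δ = 2.576 + 0.674 = 3.250.
(The second rejection-region term Φ(−δ − z_{α/2}) is negligible and dropped.)
δ = d·√n ⇒ d = δ/√n = 3.250/√94 = 0.3352.

d ≈ 0.335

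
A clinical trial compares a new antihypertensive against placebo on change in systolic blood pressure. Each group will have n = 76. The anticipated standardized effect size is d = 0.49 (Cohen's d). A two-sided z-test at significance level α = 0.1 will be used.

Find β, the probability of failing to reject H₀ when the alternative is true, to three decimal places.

Noncentrality parameter: δ = d·√(n/2) = 0.49 × √(76/2) = 3.0206
Two-sided α = 0.1 → critical value z_{0.05} = 1.645.
Power = Φ(δ − 1.645) + Φ(−δ − 1.645) = Φ(1.376) + Φ(-4.665) = 0.9155 + 0.0000 = 0.9155.
Type II error: β = 1 − power = 1 − 0.9155 = 0.0845.

β ≈ 0.084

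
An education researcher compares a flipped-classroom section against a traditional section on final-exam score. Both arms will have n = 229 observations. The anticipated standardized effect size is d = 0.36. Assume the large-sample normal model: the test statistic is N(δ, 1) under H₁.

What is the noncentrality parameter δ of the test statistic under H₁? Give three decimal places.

δ = d·√(n/2) = 0.36 × √(229/2) = 3.8522

δ ≈ 3.852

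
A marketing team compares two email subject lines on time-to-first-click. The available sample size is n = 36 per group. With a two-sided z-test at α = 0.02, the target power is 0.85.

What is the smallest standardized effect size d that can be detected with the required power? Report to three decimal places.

d ≈ 0.793

Required noncentrality: δ = z_{0.01} + z_{0.15} = 2.326 + 1.036 = 3.363.
(The second rejection-region term Φ(−δ − z_{α/2}) is negligible and dropped.)
δ = d·√(n/2) ⇒ d = δ/√(n/2) = 3.363/√(36/2) = 0.7926.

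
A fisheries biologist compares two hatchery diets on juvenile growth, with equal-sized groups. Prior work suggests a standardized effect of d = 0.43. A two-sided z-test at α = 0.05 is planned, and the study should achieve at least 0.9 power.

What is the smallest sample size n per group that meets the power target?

Set Φ(δ − 1.960) = 0.9; then δ − 1.960 = Φ⁻¹(0.9) = 1.282, giving δ = 3.242.
(The Φ(−δ − z_{α/2}) term is vanishingly small for δ > 0 and is dropped in the standard sample-size formula.)
δ = d·√(n/2) ⇒ n = 2(δ/d)² = 2 × (3.242 / 0.43)² = 113.66.
Round up to the next whole unit.

n = 114 per group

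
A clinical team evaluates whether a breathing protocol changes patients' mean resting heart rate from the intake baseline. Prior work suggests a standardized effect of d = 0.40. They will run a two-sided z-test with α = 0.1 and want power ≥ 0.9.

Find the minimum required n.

For power 0.9 need Φ(δ − z_{0.05}) = 0.9, so δ = z_{0.05} + z_{0.10} = 1.645 + 1.282 = 2.926.
(The Φ(−δ − z_{α/2}) term is vanishingly small for δ > 0 and is dropped in the standard sample-size formula.)
δ = d·√n ⇒ n = (δ/d)² = (2.926 / 0.40)² = 53.52.
Rounding up, n = 54.

n = 54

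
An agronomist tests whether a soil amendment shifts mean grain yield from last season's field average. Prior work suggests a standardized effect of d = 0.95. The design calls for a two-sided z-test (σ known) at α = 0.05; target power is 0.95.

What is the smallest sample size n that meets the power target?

n = 15

For power 0.95 need Φ(δ − z_{0.025}) = 0.95, so δ = z_{0.025} + z_{0.05} = 1.960 + 1.645 = 3.605.
(The Φ(−δ − z_{α/2}) term is vanishingly small for δ > 0 and is dropped in the standard sample-size formula.)
δ = d·√n ⇒ n = (δ/d)² = (3.605 / 0.95)² = 14.40.
Rounding up, n = 15.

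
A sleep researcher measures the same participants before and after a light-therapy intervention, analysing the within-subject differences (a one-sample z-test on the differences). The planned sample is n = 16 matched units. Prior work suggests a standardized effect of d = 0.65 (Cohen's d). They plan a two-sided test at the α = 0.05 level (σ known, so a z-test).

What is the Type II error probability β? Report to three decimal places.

Noncentrality parameter: δ = d·√n = 0.65 × √16 = 2.6000
Critical value for a two-sided test at α = 0.05: z_{α/2} = 1.960.
Power = Φ(δ − 1.960) + Φ(−δ − 1.960) = Φ(0.640) + Φ(-4.560) = 0.7389 + 0.0000 = 0.7389.
Type II error: β = 1 − power = 1 − 0.7389 = 0.2611.

β ≈ 0.261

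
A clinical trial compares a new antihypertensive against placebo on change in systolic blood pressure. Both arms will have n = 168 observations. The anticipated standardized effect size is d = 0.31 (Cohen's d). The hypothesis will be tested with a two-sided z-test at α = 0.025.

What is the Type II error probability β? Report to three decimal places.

β ≈ 0.274

Noncentrality parameter: δ = d·√(n/2) = 0.31 × √(168/2) = 2.8412
Two-sided α = 0.025 → critical value z_{0.0125} = 2.241.
Power = Φ(δ − 2.241) + Φ(−δ − 2.241) = Φ(0.600) + Φ(-5.083) = 0.7257 + 0.0000 = 0.7257.
Type II error: β = 1 − power = 1 − 0.7257 = 0.2743.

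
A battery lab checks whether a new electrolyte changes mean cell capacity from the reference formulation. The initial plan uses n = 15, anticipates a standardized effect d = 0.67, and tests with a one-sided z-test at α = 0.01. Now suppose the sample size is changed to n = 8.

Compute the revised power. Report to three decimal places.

With n = 8: δ = d·√n = 0.67 × √8 = 1.8950. Critical value z_{0.01} = 2.326.
Revised power = Φ(δ − 2.326) = Φ(-0.431) = 0.3331.

Power ≈ 0.333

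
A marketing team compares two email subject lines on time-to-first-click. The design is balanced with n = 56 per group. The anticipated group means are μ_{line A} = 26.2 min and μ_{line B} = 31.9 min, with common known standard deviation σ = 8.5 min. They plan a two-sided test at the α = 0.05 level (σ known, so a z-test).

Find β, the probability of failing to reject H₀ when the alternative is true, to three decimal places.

Standardized effect: d = |μ_{line A} − μ_{line B}| / σ = |26.2 − 31.9| / 8.5 = 0.6706
Noncentrality parameter: δ = d·√(n/2) = 0.6706 × √(56/2) = 3.5484
Critical value for a two-sided test at α = 0.05: z_{α/2} = 1.960.
Power = Φ(δ − 1.960) + Φ(−δ − 1.960) = Φ(1.588) + Φ(-5.508) = 0.9439 + 0.0000 = 0.9439.
Type II error: β = 1 − power = 1 − 0.9439 = 0.0561.

β ≈ 0.056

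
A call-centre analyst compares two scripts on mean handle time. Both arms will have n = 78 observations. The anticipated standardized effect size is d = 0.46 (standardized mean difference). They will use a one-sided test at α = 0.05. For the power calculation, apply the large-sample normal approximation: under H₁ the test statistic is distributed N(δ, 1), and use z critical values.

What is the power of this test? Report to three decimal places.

Noncentrality parameter: δ = d·√(n/2) = 0.46 × √(78/2) = 2.8727
Critical value for a one-sided test at α = 0.05: z_α = 1.645.
Power = P(Z > 1.645 − δ) = Φ(1.228) = 0.8902.

Power ≈ 0.890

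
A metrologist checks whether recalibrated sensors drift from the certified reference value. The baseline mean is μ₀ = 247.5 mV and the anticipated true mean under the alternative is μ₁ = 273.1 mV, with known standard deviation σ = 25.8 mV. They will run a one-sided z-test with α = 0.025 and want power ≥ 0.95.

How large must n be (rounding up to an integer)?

Standardized effect: d = |μ₁ − μ₀| / σ = |273.1 − 247.5| / 25.8 = 0.9922
Set Φ(δ − 1.960) = 0.95; then δ − 1.960 = Φ⁻¹(0.95) = 1.645, giving δ = 3.605.
δ = d·√n ⇒ n = (δ/d)² = (3.605 / 0.9922)² = 13.20.
Round up to the next whole unit.

n = 14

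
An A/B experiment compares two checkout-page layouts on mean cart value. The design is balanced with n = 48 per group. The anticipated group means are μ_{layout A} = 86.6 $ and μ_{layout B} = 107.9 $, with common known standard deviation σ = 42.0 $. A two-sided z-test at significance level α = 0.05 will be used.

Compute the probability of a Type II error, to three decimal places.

β ≈ 0.300

Standardized effect: d = |μ_{layout A} − μ_{layout B}| / σ = |86.6 − 107.9| / 42.0 = 0.5071
Noncentrality parameter: δ = d·√(n/2) = 0.5071 × √(48/2) = 2.4845
Critical value for a two-sided test at α = 0.05: z_{α/2} = 1.960.
Power = Φ(δ − 1.960) + Φ(−δ − 1.960) = Φ(0.525) + Φ(-4.444) = 0.7000 + 0.0000 = 0.7000.
Type II error: β = 1 − power = 1 − 0.7000 = 0.3000.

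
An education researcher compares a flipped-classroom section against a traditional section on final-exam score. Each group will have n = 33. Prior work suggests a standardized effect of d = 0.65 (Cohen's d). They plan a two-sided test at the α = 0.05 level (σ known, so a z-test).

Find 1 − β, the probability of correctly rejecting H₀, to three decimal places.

Power ≈ 0.752

Noncentrality parameter: δ = d·√(n/2) = 0.65 × √(33/2) = 2.6403
Critical value for a two-sided test at α = 0.05: z_{α/2} = 1.960.
Power = Φ(δ − 1.960) + Φ(−δ − 1.960) = Φ(0.680) + Φ(-4.600) = 0.7519 + 0.0000 = 0.7519.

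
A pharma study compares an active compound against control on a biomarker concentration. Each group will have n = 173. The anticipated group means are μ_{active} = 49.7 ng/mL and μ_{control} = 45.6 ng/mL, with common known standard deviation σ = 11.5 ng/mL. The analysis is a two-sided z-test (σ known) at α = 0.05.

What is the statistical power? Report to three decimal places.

Power ≈ 0.912

Standardized effect: d = |μ_{active} − μ_{control}| / σ = |49.7 − 45.6| / 11.5 = 0.3565
Noncentrality parameter: δ = d·√(n/2) = 0.3565 × √(173/2) = 3.3158
Critical value for a two-sided test at α = 0.05: z_{α/2} = 1.960.
Power = Φ(δ − 1.960) + Φ(−δ − 1.960) = Φ(1.356) + Φ(-5.276) = 0.9124 + 0.0000 = 0.9124.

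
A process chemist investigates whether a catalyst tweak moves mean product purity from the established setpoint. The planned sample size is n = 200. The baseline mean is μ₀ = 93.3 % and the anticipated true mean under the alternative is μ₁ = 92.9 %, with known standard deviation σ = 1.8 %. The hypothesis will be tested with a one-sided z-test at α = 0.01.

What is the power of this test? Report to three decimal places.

Standardized effect: d = |μ₁ − μ₀| / σ = |92.9 − 93.3| / 1.8 = 0.2222
Noncentrality parameter: δ = d·√n = 0.2222 × √200 = 3.1427
One-sided α = 0.01 → critical value z_{0.01} = 2.326.
Power = P(Z > 2.326 − δ) = Φ(0.816) = 0.7928.

Power ≈ 0.793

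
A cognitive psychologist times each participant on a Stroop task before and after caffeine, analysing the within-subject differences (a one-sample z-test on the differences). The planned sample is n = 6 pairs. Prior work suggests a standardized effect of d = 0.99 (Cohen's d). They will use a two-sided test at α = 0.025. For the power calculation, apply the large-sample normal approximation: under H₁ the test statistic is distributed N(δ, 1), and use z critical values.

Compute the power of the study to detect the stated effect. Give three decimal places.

Noncentrality parameter: δ = d·√n = 0.99 × √6 = 2.4250
Two-sided α = 0.025 → critical value z_{0.0125} = 2.241.
Power = Φ(δ − 2.241) + Φ(−δ − 2.241) = Φ(0.184) + Φ(-4.666) = 0.5728 + 0.0000 = 0.5728.

Power ≈ 0.573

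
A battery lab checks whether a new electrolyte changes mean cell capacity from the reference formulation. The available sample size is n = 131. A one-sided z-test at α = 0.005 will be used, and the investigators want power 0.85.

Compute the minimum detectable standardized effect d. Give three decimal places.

Need Φ(δ − 2.576) = 0.85, so δ = 2.576 + 1.036 = 3.612.
δ = d·√n ⇒ d = δ/√n = 3.612/√131 = 0.3156.

d ≈ 0.316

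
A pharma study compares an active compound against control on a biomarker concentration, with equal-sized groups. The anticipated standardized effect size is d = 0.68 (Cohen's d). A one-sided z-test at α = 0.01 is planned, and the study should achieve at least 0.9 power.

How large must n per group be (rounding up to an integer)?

n = 57 per group

For power 0.9 need Φ(δ − z_{0.01}) = 0.9, so δ = z_{0.01} + z_{0.10} = 2.326 + 1.282 = 3.608.
δ = d·√(n/2) ⇒ n = 2(δ/d)² = 2 × (3.608 / 0.68)² = 56.30.
Rounding up, n = 57 per group.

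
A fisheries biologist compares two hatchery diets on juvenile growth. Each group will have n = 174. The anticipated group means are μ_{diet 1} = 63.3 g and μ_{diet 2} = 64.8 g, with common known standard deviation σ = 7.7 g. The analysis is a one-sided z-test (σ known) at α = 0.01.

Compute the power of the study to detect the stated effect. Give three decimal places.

Power ≈ 0.305

Standardized effect: d = |μ_{diet 1} − μ_{diet 2}| / σ = |63.3 − 64.8| / 7.7 = 0.1948
Noncentrality parameter: δ = d·√(n/2) = 0.1948 × √(174/2) = 1.8170
Critical value for a one-sided test at α = 0.01: z_α = 2.326.
Power = P(Z > 2.326 − δ) = Φ(-0.509) = 0.3053.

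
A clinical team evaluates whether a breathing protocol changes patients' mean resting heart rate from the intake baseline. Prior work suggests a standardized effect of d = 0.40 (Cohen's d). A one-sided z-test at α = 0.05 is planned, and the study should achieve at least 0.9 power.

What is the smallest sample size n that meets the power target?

n = 54

Set Φ(δ − 1.645) = 0.9; then δ − 1.645 = Φ⁻¹(0.9) = 1.282, giving δ = 2.926.
δ = d·√n ⇒ n = (δ/d)² = (2.926 / 0.40)² = 53.52.
Rounding up, n = 54.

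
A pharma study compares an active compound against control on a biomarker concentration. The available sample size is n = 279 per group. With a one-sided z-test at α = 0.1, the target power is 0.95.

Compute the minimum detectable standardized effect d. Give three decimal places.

d ≈ 0.248

Required noncentrality: δ = z_{0.1} + z_{0.05} = 1.282 + 1.645 = 2.926.
δ = d·√(n/2) ⇒ d = δ/√(n/2) = 2.926/√(279/2) = 0.2478.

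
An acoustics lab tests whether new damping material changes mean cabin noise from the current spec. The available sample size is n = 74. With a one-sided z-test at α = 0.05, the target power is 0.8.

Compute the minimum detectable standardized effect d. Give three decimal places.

Required noncentrality: δ = z_{0.05} + z_{0.20} = 1.645 + 0.842 = 2.486.
δ = d·√n ⇒ d = δ/√n = 2.486/√74 = 0.2890.

d ≈ 0.289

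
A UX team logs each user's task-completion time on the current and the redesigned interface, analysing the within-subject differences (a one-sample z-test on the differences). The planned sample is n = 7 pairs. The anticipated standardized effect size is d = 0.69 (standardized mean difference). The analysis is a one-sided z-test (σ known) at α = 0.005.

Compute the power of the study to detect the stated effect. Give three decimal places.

Noncentrality parameter: δ = d·√n = 0.69 × √7 = 1.8256
Critical value for a one-sided test at α = 0.005: z_α = 2.576.
Power = Φ(δ − 2.576) = Φ(-0.750) = 0.2265.

Power ≈ 0.227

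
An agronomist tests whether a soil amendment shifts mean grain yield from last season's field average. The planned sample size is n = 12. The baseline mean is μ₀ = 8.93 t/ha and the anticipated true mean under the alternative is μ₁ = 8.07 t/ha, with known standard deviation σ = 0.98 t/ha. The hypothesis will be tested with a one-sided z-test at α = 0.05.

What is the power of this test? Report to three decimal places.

Power ≈ 0.919

Standardized effect: d = |μ₁ − μ₀| / σ = |8.07 − 8.93| / 0.98 = 0.8776
Noncentrality parameter: δ = d·√n = 0.8776 × √12 = 3.0399
One-sided α = 0.05 → critical value z_{0.05} = 1.645.
Power = P(Z > 1.645 − δ) = Φ(1.395) = 0.9185.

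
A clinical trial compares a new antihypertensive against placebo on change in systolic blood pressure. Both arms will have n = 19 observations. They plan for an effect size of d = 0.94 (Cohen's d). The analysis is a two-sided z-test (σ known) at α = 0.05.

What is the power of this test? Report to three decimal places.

Noncentrality parameter: δ = d·√(n/2) = 0.94 × √(19/2) = 2.8973
Critical value for a two-sided test at α = 0.05: z_{α/2} = 1.960.
Power = Φ(δ − 1.960) + Φ(−δ − 1.960) = Φ(0.937) + Φ(-4.857) = 0.8257 + 0.0000 = 0.8257.

Power ≈ 0.826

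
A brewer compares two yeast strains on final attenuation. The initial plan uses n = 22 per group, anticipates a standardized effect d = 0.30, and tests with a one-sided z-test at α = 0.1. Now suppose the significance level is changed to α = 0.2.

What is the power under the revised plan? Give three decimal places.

Power ≈ 0.561

δ = d·√(n/2) = 0.30 × √(22/2) = 0.9950 (unchanged). New critical value: z_{0.2} = 0.842.
Revised power = P(Z > 0.842 − δ) = Φ(0.153) = 0.5609.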